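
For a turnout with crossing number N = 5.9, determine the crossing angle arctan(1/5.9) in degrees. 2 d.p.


1/N = 1/5.9 = 0.169492
angle = arctan(0.169492) = 0.167896 rad
angle = 0.167896 * 180/pi = 9.62 degrees

9.62


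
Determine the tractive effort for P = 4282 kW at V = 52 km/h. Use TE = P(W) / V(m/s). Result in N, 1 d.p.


Convert: P = 4282 kW = 4282000 W
V = 52 / 3.6 = 14.4444 m/s
TE = 4282000 / 14.4444
TE = 296446.2 N

296446.2


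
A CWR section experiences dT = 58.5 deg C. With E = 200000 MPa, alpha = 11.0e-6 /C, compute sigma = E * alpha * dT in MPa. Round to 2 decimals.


sigma = E * alpha * dT
sigma = 200000 * 11.0e-6 * 58.5
sigma = 2.2 * 58.5
sigma = 128.70 MPa

128.70


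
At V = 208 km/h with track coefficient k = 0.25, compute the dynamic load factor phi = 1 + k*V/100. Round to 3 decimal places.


phi = 1 + k * V / 100
phi = 1 + 0.25 * 208 / 100
phi = 1 + 0.52
phi = 1.520

1.520


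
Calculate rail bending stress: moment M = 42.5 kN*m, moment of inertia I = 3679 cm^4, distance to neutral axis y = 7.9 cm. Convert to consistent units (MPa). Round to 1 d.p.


Convert units:
M = 42.5 kN*m = 42500000 N*mm
y = 7.9 cm = 79 mm
I = 3679 cm^4 = 36790000 mm^4
sigma = 42500000 * 79 / 36790000
sigma = 91.3 MPa

91.3


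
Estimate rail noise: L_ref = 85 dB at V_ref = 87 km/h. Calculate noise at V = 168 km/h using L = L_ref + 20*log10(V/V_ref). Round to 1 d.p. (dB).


V/V_ref = 168 / 87 = 1.931034
log10(1.931034) = 0.28579
20 * 0.28579 = 5.7158
L = 85 + 5.7158 = 90.7 dB

90.7


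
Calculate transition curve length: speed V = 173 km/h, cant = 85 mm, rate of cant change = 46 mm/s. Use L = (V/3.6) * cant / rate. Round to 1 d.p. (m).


Convert speed: V = 173 / 3.6 = 48.0556 m/s
L = 48.0556 * 85 / 46
L = 4084.7222 / 46
L = 88.8 m

88.8


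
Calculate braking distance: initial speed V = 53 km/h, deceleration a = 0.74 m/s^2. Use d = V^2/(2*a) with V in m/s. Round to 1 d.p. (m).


Convert speed: V = 53 / 3.6 = 14.7222 m/s
V^2 = 216.7438
d = 216.7438 / (2 * 0.74)
d = 216.7438 / 1.48
d = 146.4 m

146.4


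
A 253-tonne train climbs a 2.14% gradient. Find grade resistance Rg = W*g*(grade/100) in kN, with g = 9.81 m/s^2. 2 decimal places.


Rg = W * 9.81 * grade / 100
Rg = 253 * 9.81 * 2.14 / 100
Rg = 2481.93 * 0.0214
Rg = 53.11 kN

53.11


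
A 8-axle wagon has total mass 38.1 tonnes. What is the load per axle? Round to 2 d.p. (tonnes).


Load per axle = total weight / number of axles
Load = 38.1 / 8
Load = 4.76 tonnes

4.76


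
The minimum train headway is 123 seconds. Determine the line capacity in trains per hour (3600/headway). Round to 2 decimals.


Capacity = 3600 / headway
Capacity = 3600 / 123
Capacity = 29.27 trains/hour

29.27


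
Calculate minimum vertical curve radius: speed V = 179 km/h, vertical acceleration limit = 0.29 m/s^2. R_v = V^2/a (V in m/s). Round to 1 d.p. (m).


Convert speed: V = 179 / 3.6 = 49.7222 m/s
V^2 = 2472.2994 m^2/s^2
R_v = 2472.2994 / 0.29
R_v = 8525.2 m

8525.2


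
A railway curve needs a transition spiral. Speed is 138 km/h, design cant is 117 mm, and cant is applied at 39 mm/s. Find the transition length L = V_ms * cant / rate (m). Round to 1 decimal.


Convert speed: V = 138 / 3.6 = 38.3333 m/s
L = 38.3333 * 117 / 39
L = 4485.0 / 39
L = 115.0 m

115.0


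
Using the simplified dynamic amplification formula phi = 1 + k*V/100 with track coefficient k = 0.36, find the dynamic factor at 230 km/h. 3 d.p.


phi = 1 + k * V / 100
phi = 1 + 0.36 * 230 / 100
phi = 1 + 0.828
phi = 1.828

1.828


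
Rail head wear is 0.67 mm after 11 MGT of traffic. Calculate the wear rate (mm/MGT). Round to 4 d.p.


Wear rate = total wear / cumulative tonnage
Rate = 0.67 / 11
Rate = 0.0609 mm/MGT

0.0609


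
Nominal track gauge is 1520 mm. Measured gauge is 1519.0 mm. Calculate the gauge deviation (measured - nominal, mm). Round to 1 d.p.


Deviation = measured - nominal
Deviation = 1519.0 - 1520
Deviation = -1.0 mm

-1.0


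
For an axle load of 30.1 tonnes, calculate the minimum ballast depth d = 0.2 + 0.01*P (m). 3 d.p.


d = 0.2 + 0.01 * 30.1
d = 0.2 + 0.301
d = 0.501 m

0.501


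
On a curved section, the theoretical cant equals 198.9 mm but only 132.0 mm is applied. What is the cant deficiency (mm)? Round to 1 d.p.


Cant deficiency = equilibrium cant - actual cant
CD = 198.9 - 132.0
CD = 66.9 mm

66.9


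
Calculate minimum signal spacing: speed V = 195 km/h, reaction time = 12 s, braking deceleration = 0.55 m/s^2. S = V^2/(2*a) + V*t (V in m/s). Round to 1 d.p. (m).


V = 195 / 3.6 = 54.1667 m/s
Braking distance = 54.1667^2 / (2*0.55) = 2667.298 m
Sighting distance = 54.1667 * 12 = 650.0 m
S = 2667.298 + 650.0 = 3317.3 m

3317.3


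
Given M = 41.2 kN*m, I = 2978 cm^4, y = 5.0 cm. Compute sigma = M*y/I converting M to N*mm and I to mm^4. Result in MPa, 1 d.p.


Convert units:
M = 41.2 kN*m = 41200000 N*mm
y = 5.0 cm = 50 mm
I = 2978 cm^4 = 29780000 mm^4
sigma = 41200000 * 50 / 29780000
sigma = 69.2 MPa

69.2


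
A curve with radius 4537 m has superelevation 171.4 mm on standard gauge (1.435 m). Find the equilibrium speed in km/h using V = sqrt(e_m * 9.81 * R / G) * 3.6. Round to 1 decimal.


Convert cant: e = 171.4 mm = 0.1714 m
V_ms = sqrt(0.1714 * 9.81 * 4537 / 1.435)
V_ms = sqrt(5316.143594) = 72.9119 m/s
V = 72.9119 * 3.6 = 262.5 km/h

262.5


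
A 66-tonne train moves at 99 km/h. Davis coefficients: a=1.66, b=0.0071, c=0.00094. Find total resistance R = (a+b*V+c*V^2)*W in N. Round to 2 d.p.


b*V = 0.0071 * 99 = 0.7029
c*V^2 = 0.00094 * 9801 = 9.21294
R_per_t = 1.66 + 0.7029 + 9.21294 = 11.57584 N/t
R_total = 11.57584 * 66 = 764.01 N

764.01


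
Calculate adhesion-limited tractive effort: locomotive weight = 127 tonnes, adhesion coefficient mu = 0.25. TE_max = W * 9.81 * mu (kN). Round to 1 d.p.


TE_max = W * g * mu
TE_max = 127 * 9.81 * 0.25
TE_max = 1245.87 * 0.25
TE_max = 311.5 kN

311.5


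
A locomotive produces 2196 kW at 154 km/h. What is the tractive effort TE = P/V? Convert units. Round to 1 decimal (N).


Convert: P = 2196 kW = 2196000 W
V = 154 / 3.6 = 42.7778 m/s
TE = 2196000 / 42.7778
TE = 51335.1 N

51335.1


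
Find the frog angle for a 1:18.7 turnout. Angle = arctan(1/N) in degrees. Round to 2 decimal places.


1/N = 1/18.7 = 0.053476
angle = arctan(0.053476) = 0.053425 rad
angle = 0.053425 * 180/pi = 3.06 degrees

3.06


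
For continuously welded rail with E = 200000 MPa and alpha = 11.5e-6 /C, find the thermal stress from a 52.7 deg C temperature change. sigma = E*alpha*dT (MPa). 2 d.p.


sigma = E * alpha * dT
sigma = 200000 * 11.5e-6 * 52.7
sigma = 2.3 * 52.7
sigma = 121.21 MPa

121.21


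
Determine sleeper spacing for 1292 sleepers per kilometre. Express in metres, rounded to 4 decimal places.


Spacing = 1000 m / number of sleepers
Spacing = 1000 / 1292
Spacing = 0.7740 m

0.7740


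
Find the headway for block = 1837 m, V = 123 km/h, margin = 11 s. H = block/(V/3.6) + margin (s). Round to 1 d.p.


V = 123 / 3.6 = 34.1667 m/s
Block traversal time = 1837 / 34.1667 = 53.7659 s
Headway = 53.7659 + 11
Headway = 64.8 s

64.8


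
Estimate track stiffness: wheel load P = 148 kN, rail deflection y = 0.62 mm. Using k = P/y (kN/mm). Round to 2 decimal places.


Track stiffness k = P / y
k = 148 / 0.62
k = 238.71 kN/mm

238.71


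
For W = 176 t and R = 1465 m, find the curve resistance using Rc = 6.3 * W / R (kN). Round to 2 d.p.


Rc = 6.3 * W / R
Rc = 6.3 * 176 / 1465
Rc = 1108.8 / 1465
Rc = 0.76 kN

0.76


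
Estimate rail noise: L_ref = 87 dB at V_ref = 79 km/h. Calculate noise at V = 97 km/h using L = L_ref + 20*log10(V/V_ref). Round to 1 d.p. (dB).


V/V_ref = 97 / 79 = 1.227848
log10(1.227848) = 0.089145
20 * 0.089145 = 1.7829
L = 87 + 1.7829 = 88.8 dB

88.8


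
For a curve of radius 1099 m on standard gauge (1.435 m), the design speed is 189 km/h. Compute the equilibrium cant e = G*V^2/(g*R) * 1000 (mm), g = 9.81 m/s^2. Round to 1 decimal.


Convert speed: V = 189 / 3.6 = 52.5 m/s
Apply formula: e = 1.435 * 52.5^2 / (9.81 * 1099)
e = 1.435 * 2756.25 / 10781.19
e = 0.366863 m = 366.9 mm

366.9


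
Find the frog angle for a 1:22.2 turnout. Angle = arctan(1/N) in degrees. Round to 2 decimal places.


1/N = 1/22.2 = 0.045045
angle = arctan(0.045045) = 0.045015 rad
angle = 0.045015 * 180/pi = 2.58 degrees

2.58


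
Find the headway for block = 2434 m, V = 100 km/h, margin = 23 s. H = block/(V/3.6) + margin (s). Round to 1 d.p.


V = 100 / 3.6 = 27.7778 m/s
Block traversal time = 2434 / 27.7778 = 87.624 s
Headway = 87.624 + 23
Headway = 110.6 s

110.6


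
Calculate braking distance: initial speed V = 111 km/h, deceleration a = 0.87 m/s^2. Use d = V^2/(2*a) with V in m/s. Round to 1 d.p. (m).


Convert speed: V = 111 / 3.6 = 30.8333 m/s
V^2 = 950.6944
d = 950.6944 / (2 * 0.87)
d = 950.6944 / 1.74
d = 546.4 m

546.4


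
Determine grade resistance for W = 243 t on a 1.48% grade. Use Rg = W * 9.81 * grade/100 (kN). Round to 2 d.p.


Rg = W * 9.81 * grade / 100
Rg = 243 * 9.81 * 1.48 / 100
Rg = 2383.83 * 0.0148
Rg = 35.28 kN

35.28


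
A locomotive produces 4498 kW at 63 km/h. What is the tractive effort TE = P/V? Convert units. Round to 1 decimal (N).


Convert: P = 4498 kW = 4498000 W
V = 63 / 3.6 = 17.5 m/s
TE = 4498000 / 17.5
TE = 257028.6 N

257028.6


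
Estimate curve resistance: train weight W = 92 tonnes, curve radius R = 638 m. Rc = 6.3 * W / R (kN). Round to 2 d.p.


Rc = 6.3 * W / R
Rc = 6.3 * 92 / 638
Rc = 579.6 / 638
Rc = 0.91 kN

0.91


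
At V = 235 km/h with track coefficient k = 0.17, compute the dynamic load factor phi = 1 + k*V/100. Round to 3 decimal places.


phi = 1 + k * V / 100
phi = 1 + 0.17 * 235 / 100
phi = 1 + 0.3995
phi = 1.400

1.400


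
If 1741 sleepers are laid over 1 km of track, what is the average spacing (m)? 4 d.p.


Spacing = 1000 m / number of sleepers
Spacing = 1000 / 1741
Spacing = 0.5744 m

0.5744


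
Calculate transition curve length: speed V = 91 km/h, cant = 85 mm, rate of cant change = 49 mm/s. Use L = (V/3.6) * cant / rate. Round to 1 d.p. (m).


Convert speed: V = 91 / 3.6 = 25.2778 m/s
L = 25.2778 * 85 / 49
L = 2148.6111 / 49
L = 43.8 m

43.8


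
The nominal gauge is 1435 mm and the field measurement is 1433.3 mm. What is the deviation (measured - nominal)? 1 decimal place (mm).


Deviation = measured - nominal
Deviation = 1433.3 - 1435
Deviation = -1.7 mm

-1.7


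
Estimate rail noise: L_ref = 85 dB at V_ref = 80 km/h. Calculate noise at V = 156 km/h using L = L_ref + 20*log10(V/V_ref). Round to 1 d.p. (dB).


V/V_ref = 156 / 80 = 1.95
log10(1.95) = 0.290035
20 * 0.290035 = 5.8007
L = 85 + 5.8007 = 90.8 dB

90.8


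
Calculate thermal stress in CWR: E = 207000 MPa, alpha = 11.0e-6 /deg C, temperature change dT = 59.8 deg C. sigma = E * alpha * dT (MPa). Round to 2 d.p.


sigma = E * alpha * dT
sigma = 207000 * 11.0e-6 * 59.8
sigma = 2.277 * 59.8
sigma = 136.16 MPa

136.16


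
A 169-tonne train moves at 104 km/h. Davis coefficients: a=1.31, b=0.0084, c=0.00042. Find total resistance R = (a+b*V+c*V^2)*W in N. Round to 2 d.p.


b*V = 0.0084 * 104 = 0.8736
c*V^2 = 0.00042 * 10816 = 4.54272
R_per_t = 1.31 + 0.8736 + 4.54272 = 6.72632 N/t
R_total = 6.72632 * 169 = 1136.75 N

1136.75


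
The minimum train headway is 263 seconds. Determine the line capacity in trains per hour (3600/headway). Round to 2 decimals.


Capacity = 3600 / headway
Capacity = 3600 / 263
Capacity = 13.69 trains/hour

13.69


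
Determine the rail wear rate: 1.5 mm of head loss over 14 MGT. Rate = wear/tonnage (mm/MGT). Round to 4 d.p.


Wear rate = total wear / cumulative tonnage
Rate = 1.5 / 14
Rate = 0.1071 mm/MGT

0.1071


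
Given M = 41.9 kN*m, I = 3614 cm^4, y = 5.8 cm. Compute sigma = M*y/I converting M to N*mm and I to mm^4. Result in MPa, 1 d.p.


Convert units:
M = 41.9 kN*m = 41900000 N*mm
y = 5.8 cm = 58 mm
I = 3614 cm^4 = 36140000 mm^4
sigma = 41900000 * 58 / 36140000
sigma = 67.2 MPa

67.2


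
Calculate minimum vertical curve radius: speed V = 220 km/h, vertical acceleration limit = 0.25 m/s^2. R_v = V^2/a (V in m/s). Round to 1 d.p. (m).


Convert speed: V = 220 / 3.6 = 61.1111 m/s
V^2 = 3734.5679 m^2/s^2
R_v = 3734.5679 / 0.25
R_v = 14938.3 m

14938.3


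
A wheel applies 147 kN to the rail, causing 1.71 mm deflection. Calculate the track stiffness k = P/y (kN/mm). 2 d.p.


Track stiffness k = P / y
k = 147 / 1.71
k = 85.96 kN/mm

85.96


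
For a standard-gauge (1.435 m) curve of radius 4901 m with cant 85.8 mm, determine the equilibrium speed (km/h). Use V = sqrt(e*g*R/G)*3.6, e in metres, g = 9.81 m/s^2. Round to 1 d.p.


Convert cant: e = 85.8 mm = 0.0858 m
V_ms = sqrt(0.0858 * 9.81 * 4901 / 1.435)
V_ms = sqrt(2874.677281) = 53.616 m/s
V = 53.616 * 3.6 = 193.0 km/h

193.0


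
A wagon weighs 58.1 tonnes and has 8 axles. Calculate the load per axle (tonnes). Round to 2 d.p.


Load per axle = total weight / number of axles
Load = 58.1 / 8
Load = 7.26 tonnes

7.26


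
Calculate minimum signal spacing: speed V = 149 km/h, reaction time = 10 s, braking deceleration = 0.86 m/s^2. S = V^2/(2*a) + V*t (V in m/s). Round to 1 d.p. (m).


V = 149 / 3.6 = 41.3889 m/s
Braking distance = 41.3889^2 / (2*0.86) = 995.9536 m
Sighting distance = 41.3889 * 10 = 413.8889 m
S = 995.9536 + 413.8889 = 1409.8 m

1409.8


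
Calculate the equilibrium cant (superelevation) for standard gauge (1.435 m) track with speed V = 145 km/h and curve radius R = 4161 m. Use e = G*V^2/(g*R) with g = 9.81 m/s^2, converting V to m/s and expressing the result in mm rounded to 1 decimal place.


Convert speed: V = 145 / 3.6 = 40.2778 m/s
Apply formula: e = 1.435 * 40.2778^2 / (9.81 * 4161)
e = 1.435 * 1622.2994 / 40819.41
e = 0.057032 m = 57.0 mm

57.0


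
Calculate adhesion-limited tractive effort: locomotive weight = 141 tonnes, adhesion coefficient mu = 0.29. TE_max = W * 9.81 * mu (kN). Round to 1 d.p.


TE_max = W * g * mu
TE_max = 141 * 9.81 * 0.29
TE_max = 1383.21 * 0.29
TE_max = 401.1 kN

401.1


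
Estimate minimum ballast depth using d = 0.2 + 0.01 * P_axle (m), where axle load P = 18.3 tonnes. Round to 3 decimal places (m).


d = 0.2 + 0.01 * 18.3
d = 0.2 + 0.183
d = 0.383 m

0.383


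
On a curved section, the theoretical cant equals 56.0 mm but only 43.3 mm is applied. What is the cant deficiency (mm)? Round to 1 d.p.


Cant deficiency = equilibrium cant - actual cant
CD = 56.0 - 43.3
CD = 12.7 mm

12.7


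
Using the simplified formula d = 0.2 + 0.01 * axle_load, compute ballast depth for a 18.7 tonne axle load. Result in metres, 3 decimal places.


d = 0.2 + 0.01 * 18.7
d = 0.2 + 0.187
d = 0.387 m

0.387


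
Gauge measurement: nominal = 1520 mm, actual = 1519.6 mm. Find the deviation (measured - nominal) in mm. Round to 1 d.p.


Deviation = measured - nominal
Deviation = 1519.6 - 1520
Deviation = -0.4 mm

-0.4


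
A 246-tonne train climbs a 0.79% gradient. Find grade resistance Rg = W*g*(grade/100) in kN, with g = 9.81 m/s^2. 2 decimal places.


Rg = W * 9.81 * grade / 100
Rg = 246 * 9.81 * 0.79 / 100
Rg = 2413.26 * 0.0079
Rg = 19.06 kN

19.06


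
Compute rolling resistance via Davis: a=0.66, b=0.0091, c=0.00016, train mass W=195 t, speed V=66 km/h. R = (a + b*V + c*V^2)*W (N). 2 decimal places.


b*V = 0.0091 * 66 = 0.6006
c*V^2 = 0.00016 * 4356 = 0.69696
R_per_t = 0.66 + 0.6006 + 0.69696 = 1.95756 N/t
R_total = 1.95756 * 195 = 381.72 N

381.72


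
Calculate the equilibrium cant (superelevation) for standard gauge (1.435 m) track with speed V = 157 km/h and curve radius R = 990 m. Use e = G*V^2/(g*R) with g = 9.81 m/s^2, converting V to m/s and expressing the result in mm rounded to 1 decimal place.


Convert speed: V = 157 / 3.6 = 43.6111 m/s
Apply formula: e = 1.435 * 43.6111^2 / (9.81 * 990)
e = 1.435 * 1901.929 / 9711.9
e = 0.281023 m = 281.0 mm

281.0


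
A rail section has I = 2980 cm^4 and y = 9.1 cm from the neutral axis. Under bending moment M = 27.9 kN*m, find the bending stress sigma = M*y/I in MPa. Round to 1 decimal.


Convert units:
M = 27.9 kN*m = 27900000 N*mm
y = 9.1 cm = 91 mm
I = 2980 cm^4 = 29800000 mm^4
sigma = 27900000 * 91 / 29800000
sigma = 85.2 MPa

85.2


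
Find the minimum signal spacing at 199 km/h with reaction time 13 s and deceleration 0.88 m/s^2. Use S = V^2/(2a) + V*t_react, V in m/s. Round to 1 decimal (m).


V = 199 / 3.6 = 55.2778 m/s
Braking distance = 55.2778^2 / (2*0.88) = 1736.155 m
Sighting distance = 55.2778 * 13 = 718.6111 m
S = 1736.155 + 718.6111 = 2454.8 m

2454.8


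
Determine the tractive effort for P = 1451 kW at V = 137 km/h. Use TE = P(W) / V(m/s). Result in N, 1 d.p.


Convert: P = 1451 kW = 1451000 W
V = 137 / 3.6 = 38.0556 m/s
TE = 1451000 / 38.0556
TE = 38128.5 N

38128.5


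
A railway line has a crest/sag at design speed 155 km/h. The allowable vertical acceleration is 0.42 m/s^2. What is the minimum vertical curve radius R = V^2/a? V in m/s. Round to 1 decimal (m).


Convert speed: V = 155 / 3.6 = 43.0556 m/s
V^2 = 1853.7809 m^2/s^2
R_v = 1853.7809 / 0.42
R_v = 4413.8 m

4413.8


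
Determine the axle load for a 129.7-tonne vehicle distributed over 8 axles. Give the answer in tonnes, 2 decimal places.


Load per axle = total weight / number of axles
Load = 129.7 / 8
Load = 16.21 tonnes

16.21


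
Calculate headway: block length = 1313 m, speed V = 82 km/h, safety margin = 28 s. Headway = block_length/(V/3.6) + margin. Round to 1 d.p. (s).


V = 82 / 3.6 = 22.7778 m/s
Block traversal time = 1313 / 22.7778 = 57.6439 s
Headway = 57.6439 + 28
Headway = 85.6 s

85.6


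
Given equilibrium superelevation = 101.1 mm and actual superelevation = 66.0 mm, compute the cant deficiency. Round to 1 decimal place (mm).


Cant deficiency = equilibrium cant - actual cant
CD = 101.1 - 66.0
CD = 35.1 mm

35.1


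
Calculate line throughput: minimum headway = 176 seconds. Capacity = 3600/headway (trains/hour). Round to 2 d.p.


Capacity = 3600 / headway
Capacity = 3600 / 176
Capacity = 20.45 trains/hour

20.45


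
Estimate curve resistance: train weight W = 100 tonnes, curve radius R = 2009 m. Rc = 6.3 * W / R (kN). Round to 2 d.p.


Rc = 6.3 * W / R
Rc = 6.3 * 100 / 2009
Rc = 630.0 / 2009
Rc = 0.31 kN

0.31


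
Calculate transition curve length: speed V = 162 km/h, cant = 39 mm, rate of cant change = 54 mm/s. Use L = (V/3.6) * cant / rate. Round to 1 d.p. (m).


Convert speed: V = 162 / 3.6 = 45.0 m/s
L = 45.0 * 39 / 54
L = 1755.0 / 54
L = 32.5 m

32.5


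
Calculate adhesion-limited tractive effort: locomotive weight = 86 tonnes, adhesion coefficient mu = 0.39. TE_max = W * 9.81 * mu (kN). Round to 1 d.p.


TE_max = W * g * mu
TE_max = 86 * 9.81 * 0.39
TE_max = 843.66 * 0.39
TE_max = 329.0 kN

329.0


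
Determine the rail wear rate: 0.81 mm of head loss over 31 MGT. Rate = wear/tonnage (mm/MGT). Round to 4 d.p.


Wear rate = total wear / cumulative tonnage
Rate = 0.81 / 31
Rate = 0.0261 mm/MGT

0.0261


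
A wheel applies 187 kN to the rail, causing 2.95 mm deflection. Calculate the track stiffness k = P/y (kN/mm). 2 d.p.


Track stiffness k = P / y
k = 187 / 2.95
k = 63.39 kN/mm

63.39


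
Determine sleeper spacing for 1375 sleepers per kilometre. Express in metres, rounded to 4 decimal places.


Spacing = 1000 m / number of sleepers
Spacing = 1000 / 1375
Spacing = 0.7273 m

0.7273


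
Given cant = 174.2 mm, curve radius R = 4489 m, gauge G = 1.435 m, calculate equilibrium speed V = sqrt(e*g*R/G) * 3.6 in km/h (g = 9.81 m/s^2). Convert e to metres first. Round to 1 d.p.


Convert cant: e = 174.2 mm = 0.1742 m
V_ms = sqrt(0.1742 * 9.81 * 4489 / 1.435)
V_ms = sqrt(5345.826535) = 73.1152 m/s
V = 73.1152 * 3.6 = 263.2 km/h

263.2


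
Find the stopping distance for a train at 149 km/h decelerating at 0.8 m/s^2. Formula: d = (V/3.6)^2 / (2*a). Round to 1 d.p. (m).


Convert speed: V = 149 / 3.6 = 41.3889 m/s
V^2 = 1713.0401
d = 1713.0401 / (2 * 0.8)
d = 1713.0401 / 1.6
d = 1070.7 m

1070.7


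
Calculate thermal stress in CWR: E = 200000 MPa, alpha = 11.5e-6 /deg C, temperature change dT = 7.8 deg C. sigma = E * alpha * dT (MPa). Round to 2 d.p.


sigma = E * alpha * dT
sigma = 200000 * 11.5e-6 * 7.8
sigma = 2.3 * 7.8
sigma = 17.94 MPa

17.94


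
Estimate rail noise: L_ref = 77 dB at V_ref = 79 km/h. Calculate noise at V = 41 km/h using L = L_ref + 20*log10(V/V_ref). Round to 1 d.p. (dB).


V/V_ref = 41 / 79 = 0.518987
log10(0.518987) = -0.284843
20 * -0.284843 = -5.6969
L = 77 + -5.6969 = 71.3 dB

71.3


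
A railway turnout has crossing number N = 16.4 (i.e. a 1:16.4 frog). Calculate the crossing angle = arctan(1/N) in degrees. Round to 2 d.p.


1/N = 1/16.4 = 0.060976
angle = arctan(0.060976) = 0.0609 rad
angle = 0.0609 * 180/pi = 3.49 degrees

3.49


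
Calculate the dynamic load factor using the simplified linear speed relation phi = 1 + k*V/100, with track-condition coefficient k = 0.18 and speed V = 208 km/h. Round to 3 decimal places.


phi = 1 + k * V / 100
phi = 1 + 0.18 * 208 / 100
phi = 1 + 0.3744
phi = 1.374

1.374


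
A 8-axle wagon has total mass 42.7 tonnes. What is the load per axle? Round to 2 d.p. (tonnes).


Load per axle = total weight / number of axles
Load = 42.7 / 8
Load = 5.34 tonnes

5.34


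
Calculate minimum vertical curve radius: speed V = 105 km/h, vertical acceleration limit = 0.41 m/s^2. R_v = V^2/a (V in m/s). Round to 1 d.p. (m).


Convert speed: V = 105 / 3.6 = 29.1667 m/s
V^2 = 850.6944 m^2/s^2
R_v = 850.6944 / 0.41
R_v = 2074.9 m

2074.9


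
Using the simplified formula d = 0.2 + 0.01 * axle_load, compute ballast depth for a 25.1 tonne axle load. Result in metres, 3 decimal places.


d = 0.2 + 0.01 * 25.1
d = 0.2 + 0.251
d = 0.451 m

0.451


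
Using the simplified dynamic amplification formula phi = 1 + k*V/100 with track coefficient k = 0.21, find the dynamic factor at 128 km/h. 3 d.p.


phi = 1 + k * V / 100
phi = 1 + 0.21 * 128 / 100
phi = 1 + 0.2688
phi = 1.269

1.269


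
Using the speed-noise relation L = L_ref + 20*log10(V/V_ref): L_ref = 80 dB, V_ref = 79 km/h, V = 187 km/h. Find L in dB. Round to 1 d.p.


V/V_ref = 187 / 79 = 2.367089
log10(2.367089) = 0.374215
20 * 0.374215 = 7.4843
L = 80 + 7.4843 = 87.5 dB

87.5


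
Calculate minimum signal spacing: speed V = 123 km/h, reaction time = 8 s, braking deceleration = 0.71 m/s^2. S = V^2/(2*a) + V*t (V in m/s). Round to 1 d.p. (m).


V = 123 / 3.6 = 34.1667 m/s
Braking distance = 34.1667^2 / (2*0.71) = 822.0853 m
Sighting distance = 34.1667 * 8 = 273.3333 m
S = 822.0853 + 273.3333 = 1095.4 m

1095.4


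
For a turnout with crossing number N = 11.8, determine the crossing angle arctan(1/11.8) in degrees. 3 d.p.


1/N = 1/11.8 = 0.084746
angle = arctan(0.084746) = 0.084544 rad
angle = 0.084544 * 180/pi = 4.844 degrees

4.844


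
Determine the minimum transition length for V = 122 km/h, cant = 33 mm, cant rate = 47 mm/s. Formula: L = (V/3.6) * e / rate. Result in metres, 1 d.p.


Convert speed: V = 122 / 3.6 = 33.8889 m/s
L = 33.8889 * 33 / 47
L = 1118.3333 / 47
L = 23.8 m

23.8


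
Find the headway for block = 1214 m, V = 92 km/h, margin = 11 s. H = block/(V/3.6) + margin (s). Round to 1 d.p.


V = 92 / 3.6 = 25.5556 m/s
Block traversal time = 1214 / 25.5556 = 47.5043 s
Headway = 47.5043 + 11
Headway = 58.5 s

58.5


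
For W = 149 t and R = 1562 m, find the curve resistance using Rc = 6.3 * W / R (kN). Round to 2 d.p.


Rc = 6.3 * W / R
Rc = 6.3 * 149 / 1562
Rc = 938.7 / 1562
Rc = 0.60 kN

0.60


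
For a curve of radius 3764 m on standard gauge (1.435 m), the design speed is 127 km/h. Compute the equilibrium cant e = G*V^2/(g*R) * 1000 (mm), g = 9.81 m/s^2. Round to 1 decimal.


Convert speed: V = 127 / 3.6 = 35.2778 m/s
Apply formula: e = 1.435 * 35.2778^2 / (9.81 * 3764)
e = 1.435 * 1244.5216 / 36924.84
e = 0.048366 m = 48.4 mm

48.4


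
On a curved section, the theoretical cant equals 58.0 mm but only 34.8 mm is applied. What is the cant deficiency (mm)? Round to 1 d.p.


Cant deficiency = equilibrium cant - actual cant
CD = 58.0 - 34.8
CD = 23.2 mm

23.2


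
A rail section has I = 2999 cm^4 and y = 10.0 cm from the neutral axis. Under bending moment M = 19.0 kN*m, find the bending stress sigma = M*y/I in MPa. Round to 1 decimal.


Convert units:
M = 19.0 kN*m = 19000000 N*mm
y = 10.0 cm = 100 mm
I = 2999 cm^4 = 29990000 mm^4
sigma = 19000000 * 100 / 29990000
sigma = 63.4 MPa

63.4


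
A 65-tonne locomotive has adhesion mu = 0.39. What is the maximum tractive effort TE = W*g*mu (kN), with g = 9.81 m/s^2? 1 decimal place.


TE_max = W * g * mu
TE_max = 65 * 9.81 * 0.39
TE_max = 637.65 * 0.39
TE_max = 248.7 kN

248.7


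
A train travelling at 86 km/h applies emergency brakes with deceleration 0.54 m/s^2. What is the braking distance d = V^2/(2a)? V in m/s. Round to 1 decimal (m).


Convert speed: V = 86 / 3.6 = 23.8889 m/s
V^2 = 570.679
d = 570.679 / (2 * 0.54)
d = 570.679 / 1.08
d = 528.4 m

528.4


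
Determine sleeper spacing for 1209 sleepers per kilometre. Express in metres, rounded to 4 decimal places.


Spacing = 1000 m / number of sleepers
Spacing = 1000 / 1209
Spacing = 0.8271 m

0.8271


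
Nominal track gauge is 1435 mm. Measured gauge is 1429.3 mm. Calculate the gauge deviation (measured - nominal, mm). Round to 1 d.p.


Deviation = measured - nominal
Deviation = 1429.3 - 1435
Deviation = -5.7 mm

-5.7


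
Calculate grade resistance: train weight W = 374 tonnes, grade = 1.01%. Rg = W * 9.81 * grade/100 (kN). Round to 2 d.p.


Rg = W * 9.81 * grade / 100
Rg = 374 * 9.81 * 1.01 / 100
Rg = 3668.94 * 0.0101
Rg = 37.06 kN

37.06


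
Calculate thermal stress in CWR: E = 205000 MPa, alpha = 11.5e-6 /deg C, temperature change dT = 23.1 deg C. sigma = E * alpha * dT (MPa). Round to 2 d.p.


sigma = E * alpha * dT
sigma = 205000 * 11.5e-6 * 23.1
sigma = 2.3575 * 23.1
sigma = 54.46 MPa

54.46


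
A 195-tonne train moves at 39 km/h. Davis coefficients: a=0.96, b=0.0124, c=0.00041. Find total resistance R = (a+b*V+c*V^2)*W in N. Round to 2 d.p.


b*V = 0.0124 * 39 = 0.4836
c*V^2 = 0.00041 * 1521 = 0.62361
R_per_t = 0.96 + 0.4836 + 0.62361 = 2.06721 N/t
R_total = 2.06721 * 195 = 403.11 N

403.11


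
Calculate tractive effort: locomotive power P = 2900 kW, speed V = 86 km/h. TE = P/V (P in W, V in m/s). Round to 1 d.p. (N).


Convert: P = 2900 kW = 2900000 W
V = 86 / 3.6 = 23.8889 m/s
TE = 2900000 / 23.8889
TE = 121395.3 N

121395.3


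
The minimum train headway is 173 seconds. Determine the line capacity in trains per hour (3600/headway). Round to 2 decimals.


Capacity = 3600 / headway
Capacity = 3600 / 173
Capacity = 20.81 trains/hour

20.81


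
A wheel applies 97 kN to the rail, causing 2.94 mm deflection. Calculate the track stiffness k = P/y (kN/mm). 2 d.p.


Track stiffness k = P / y
k = 97 / 2.94
k = 32.99 kN/mm

32.99


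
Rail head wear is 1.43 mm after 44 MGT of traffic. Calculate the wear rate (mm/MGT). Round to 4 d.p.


Wear rate = total wear / cumulative tonnage
Rate = 1.43 / 44
Rate = 0.0325 mm/MGT

0.0325


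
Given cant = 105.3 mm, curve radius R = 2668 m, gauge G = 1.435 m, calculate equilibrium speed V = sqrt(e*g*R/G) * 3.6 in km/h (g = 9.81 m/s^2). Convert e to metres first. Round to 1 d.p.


Convert cant: e = 105.3 mm = 0.1053 m
V_ms = sqrt(0.1053 * 9.81 * 2668 / 1.435)
V_ms = sqrt(1920.575139) = 43.8244 m/s
V = 43.8244 * 3.6 = 157.8 km/h

157.8


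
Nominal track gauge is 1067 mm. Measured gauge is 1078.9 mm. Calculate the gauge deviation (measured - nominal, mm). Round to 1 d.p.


Deviation = measured - nominal
Deviation = 1078.9 - 1067
Deviation = 11.9 mm

11.9


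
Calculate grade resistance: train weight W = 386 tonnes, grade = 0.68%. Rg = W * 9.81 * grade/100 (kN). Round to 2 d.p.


Rg = W * 9.81 * grade / 100
Rg = 386 * 9.81 * 0.68 / 100
Rg = 3786.66 * 0.0068
Rg = 25.75 kN

25.75


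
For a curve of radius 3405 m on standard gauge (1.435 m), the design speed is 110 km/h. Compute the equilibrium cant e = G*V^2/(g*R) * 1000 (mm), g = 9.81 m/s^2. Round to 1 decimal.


Convert speed: V = 110 / 3.6 = 30.5556 m/s
Apply formula: e = 1.435 * 30.5556^2 / (9.81 * 3405)
e = 1.435 * 933.642 / 33403.05
e = 0.040109 m = 40.1 mm

40.1


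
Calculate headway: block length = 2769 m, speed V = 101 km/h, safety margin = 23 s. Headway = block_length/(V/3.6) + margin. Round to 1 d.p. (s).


V = 101 / 3.6 = 28.0556 m/s
Block traversal time = 2769 / 28.0556 = 98.697 s
Headway = 98.697 + 23
Headway = 121.7 s

121.7


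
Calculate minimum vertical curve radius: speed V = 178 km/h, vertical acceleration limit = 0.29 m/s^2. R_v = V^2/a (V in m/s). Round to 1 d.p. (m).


Convert speed: V = 178 / 3.6 = 49.4444 m/s
V^2 = 2444.7531 m^2/s^2
R_v = 2444.7531 / 0.29
R_v = 8430.2 m

8430.2


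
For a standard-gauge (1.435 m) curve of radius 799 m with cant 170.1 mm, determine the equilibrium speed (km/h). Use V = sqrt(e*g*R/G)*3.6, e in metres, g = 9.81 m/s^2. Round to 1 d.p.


Convert cant: e = 170.1 mm = 0.1701 m
V_ms = sqrt(0.1701 * 9.81 * 799 / 1.435)
V_ms = sqrt(929.112278) = 30.4813 m/s
V = 30.4813 * 3.6 = 109.7 km/h

109.7


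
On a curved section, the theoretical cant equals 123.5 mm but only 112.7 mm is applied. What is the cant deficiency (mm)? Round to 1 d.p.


Cant deficiency = equilibrium cant - actual cant
CD = 123.5 - 112.7
CD = 10.8 mm

10.8


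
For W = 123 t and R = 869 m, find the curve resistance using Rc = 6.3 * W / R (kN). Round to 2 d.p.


Rc = 6.3 * W / R
Rc = 6.3 * 123 / 869
Rc = 774.9 / 869
Rc = 0.89 kN

0.89


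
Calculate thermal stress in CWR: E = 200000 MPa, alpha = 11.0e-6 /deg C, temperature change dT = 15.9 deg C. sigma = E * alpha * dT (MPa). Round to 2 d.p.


sigma = E * alpha * dT
sigma = 200000 * 11.0e-6 * 15.9
sigma = 2.2 * 15.9
sigma = 34.98 MPa

34.98


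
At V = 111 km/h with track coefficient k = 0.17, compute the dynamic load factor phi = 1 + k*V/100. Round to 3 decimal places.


phi = 1 + k * V / 100
phi = 1 + 0.17 * 111 / 100
phi = 1 + 0.1887
phi = 1.189

1.189


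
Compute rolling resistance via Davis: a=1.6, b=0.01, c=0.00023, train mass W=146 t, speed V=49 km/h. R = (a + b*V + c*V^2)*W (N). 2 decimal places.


b*V = 0.01 * 49 = 0.49
c*V^2 = 0.00023 * 2401 = 0.55223
R_per_t = 1.6 + 0.49 + 0.55223 = 2.64223 N/t
R_total = 2.64223 * 146 = 385.77 N

385.77


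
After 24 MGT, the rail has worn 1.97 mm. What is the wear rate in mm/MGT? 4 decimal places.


Wear rate = total wear / cumulative tonnage
Rate = 1.97 / 24
Rate = 0.0821 mm/MGT

0.0821


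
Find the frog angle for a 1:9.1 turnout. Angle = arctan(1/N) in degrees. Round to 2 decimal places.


1/N = 1/9.1 = 0.10989
angle = arctan(0.10989) = 0.109451 rad
angle = 0.109451 * 180/pi = 6.27 degrees

6.27


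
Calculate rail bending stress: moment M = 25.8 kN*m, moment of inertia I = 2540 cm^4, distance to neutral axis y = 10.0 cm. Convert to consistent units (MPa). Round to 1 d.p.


Convert units:
M = 25.8 kN*m = 25800000 N*mm
y = 10.0 cm = 100 mm
I = 2540 cm^4 = 25400000 mm^4
sigma = 25800000 * 100 / 25400000
sigma = 101.6 MPa

101.6


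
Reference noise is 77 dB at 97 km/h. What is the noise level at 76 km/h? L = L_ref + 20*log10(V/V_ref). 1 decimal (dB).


V/V_ref = 76 / 97 = 0.783505
log10(0.783505) = -0.105958
20 * -0.105958 = -2.1192
L = 77 + -2.1192 = 74.9 dB

74.9


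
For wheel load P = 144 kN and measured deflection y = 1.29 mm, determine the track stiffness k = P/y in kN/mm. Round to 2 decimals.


Track stiffness k = P / y
k = 144 / 1.29
k = 111.63 kN/mm

111.63


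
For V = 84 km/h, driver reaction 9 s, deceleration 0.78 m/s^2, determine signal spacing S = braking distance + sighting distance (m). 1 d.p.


V = 84 / 3.6 = 23.3333 m/s
Braking distance = 23.3333^2 / (2*0.78) = 349.0028 m
Sighting distance = 23.3333 * 9 = 210.0 m
S = 349.0028 + 210.0 = 559.0 m

559.0


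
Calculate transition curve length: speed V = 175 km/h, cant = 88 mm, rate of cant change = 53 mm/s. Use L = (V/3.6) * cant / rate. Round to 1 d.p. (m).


Convert speed: V = 175 / 3.6 = 48.6111 m/s
L = 48.6111 * 88 / 53
L = 4277.7778 / 53
L = 80.7 m

80.7


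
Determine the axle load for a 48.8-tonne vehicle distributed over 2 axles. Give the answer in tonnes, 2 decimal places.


Load per axle = total weight / number of axles
Load = 48.8 / 2
Load = 24.40 tonnes

24.40


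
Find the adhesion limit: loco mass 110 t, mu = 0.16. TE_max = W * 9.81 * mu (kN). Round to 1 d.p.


TE_max = W * g * mu
TE_max = 110 * 9.81 * 0.16
TE_max = 1079.1 * 0.16
TE_max = 172.7 kN

172.7


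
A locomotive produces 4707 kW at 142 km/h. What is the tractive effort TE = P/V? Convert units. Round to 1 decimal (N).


Convert: P = 4707 kW = 4707000 W
V = 142 / 3.6 = 39.4444 m/s
TE = 4707000 / 39.4444
TE = 119332.4 N

119332.4


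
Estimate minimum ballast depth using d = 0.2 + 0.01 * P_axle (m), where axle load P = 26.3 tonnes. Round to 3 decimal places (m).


d = 0.2 + 0.01 * 26.3
d = 0.2 + 0.263
d = 0.463 m

0.463


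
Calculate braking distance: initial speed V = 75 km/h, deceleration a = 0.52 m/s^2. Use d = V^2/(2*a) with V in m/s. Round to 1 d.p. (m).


Convert speed: V = 75 / 3.6 = 20.8333 m/s
V^2 = 434.0278
d = 434.0278 / (2 * 0.52)
d = 434.0278 / 1.04
d = 417.3 m

417.3


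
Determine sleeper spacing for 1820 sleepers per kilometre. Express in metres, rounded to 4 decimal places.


Spacing = 1000 m / number of sleepers
Spacing = 1000 / 1820
Spacing = 0.5495 m

0.5495


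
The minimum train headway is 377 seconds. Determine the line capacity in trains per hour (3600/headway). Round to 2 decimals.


Capacity = 3600 / headway
Capacity = 3600 / 377
Capacity = 9.55 trains/hour

9.55


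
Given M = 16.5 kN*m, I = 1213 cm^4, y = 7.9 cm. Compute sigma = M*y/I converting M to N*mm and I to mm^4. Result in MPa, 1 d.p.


Convert units:
M = 16.5 kN*m = 16500000 N*mm
y = 7.9 cm = 79 mm
I = 1213 cm^4 = 12130000 mm^4
sigma = 16500000 * 79 / 12130000
sigma = 107.5 MPa

107.5


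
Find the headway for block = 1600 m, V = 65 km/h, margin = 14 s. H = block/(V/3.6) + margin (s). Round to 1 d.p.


V = 65 / 3.6 = 18.0556 m/s
Block traversal time = 1600 / 18.0556 = 88.6154 s
Headway = 88.6154 + 14
Headway = 102.6 s

102.6


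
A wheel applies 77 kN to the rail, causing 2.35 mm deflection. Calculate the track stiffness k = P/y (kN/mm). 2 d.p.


Track stiffness k = P / y
k = 77 / 2.35
k = 32.77 kN/mm

32.77


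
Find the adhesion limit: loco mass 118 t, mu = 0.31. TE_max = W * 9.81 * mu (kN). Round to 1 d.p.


TE_max = W * g * mu
TE_max = 118 * 9.81 * 0.31
TE_max = 1157.58 * 0.31
TE_max = 358.8 kN

358.8


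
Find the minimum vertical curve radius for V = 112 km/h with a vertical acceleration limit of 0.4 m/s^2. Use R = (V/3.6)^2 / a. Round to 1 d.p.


Convert speed: V = 112 / 3.6 = 31.1111 m/s
V^2 = 967.9012 m^2/s^2
R_v = 967.9012 / 0.4
R_v = 2419.8 m

2419.8


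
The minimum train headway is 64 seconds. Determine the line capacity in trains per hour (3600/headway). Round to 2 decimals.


Capacity = 3600 / headway
Capacity = 3600 / 64
Capacity = 56.25 trains/hour

56.25


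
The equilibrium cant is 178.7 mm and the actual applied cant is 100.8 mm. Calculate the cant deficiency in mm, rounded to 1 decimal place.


Cant deficiency = equilibrium cant - actual cant
CD = 178.7 - 100.8
CD = 77.9 mm

77.9


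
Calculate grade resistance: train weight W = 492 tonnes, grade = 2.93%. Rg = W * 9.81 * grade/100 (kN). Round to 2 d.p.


Rg = W * 9.81 * grade / 100
Rg = 492 * 9.81 * 2.93 / 100
Rg = 4826.52 * 0.0293
Rg = 141.42 kN

141.42


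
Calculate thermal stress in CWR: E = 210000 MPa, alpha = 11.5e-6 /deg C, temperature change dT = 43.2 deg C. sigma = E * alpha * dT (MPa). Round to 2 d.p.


sigma = E * alpha * dT
sigma = 210000 * 11.5e-6 * 43.2
sigma = 2.415 * 43.2
sigma = 104.33 MPa

104.33


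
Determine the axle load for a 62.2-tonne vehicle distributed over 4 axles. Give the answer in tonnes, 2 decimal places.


Load per axle = total weight / number of axles
Load = 62.2 / 4
Load = 15.55 tonnes

15.55


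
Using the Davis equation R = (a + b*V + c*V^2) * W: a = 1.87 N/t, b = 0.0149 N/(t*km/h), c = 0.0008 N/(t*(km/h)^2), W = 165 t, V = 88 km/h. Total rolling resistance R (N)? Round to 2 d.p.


b*V = 0.0149 * 88 = 1.3112
c*V^2 = 0.0008 * 7744 = 6.1952
R_per_t = 1.87 + 1.3112 + 6.1952 = 9.3764 N/t
R_total = 9.3764 * 165 = 1547.11 N

1547.11


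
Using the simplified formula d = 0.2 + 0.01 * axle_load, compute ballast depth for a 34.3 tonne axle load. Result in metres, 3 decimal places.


d = 0.2 + 0.01 * 34.3
d = 0.2 + 0.343
d = 0.543 m

0.543


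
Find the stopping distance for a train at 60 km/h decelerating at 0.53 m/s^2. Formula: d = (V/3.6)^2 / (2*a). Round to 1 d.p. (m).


Convert speed: V = 60 / 3.6 = 16.6667 m/s
V^2 = 277.7778
d = 277.7778 / (2 * 0.53)
d = 277.7778 / 1.06
d = 262.1 m

262.1


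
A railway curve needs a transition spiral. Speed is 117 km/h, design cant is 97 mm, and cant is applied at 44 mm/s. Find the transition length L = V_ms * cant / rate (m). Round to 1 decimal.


Convert speed: V = 117 / 3.6 = 32.5 m/s
L = 32.5 * 97 / 44
L = 3152.5 / 44
L = 71.6 m

71.6


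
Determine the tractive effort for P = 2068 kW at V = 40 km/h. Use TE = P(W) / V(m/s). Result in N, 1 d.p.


Convert: P = 2068 kW = 2068000 W
V = 40 / 3.6 = 11.1111 m/s
TE = 2068000 / 11.1111
TE = 186120.0 N

186120.0


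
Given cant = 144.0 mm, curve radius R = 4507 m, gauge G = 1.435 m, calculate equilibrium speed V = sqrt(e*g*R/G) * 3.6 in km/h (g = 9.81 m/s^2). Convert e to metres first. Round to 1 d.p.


Convert cant: e = 144.0 mm = 0.1440 m
V_ms = sqrt(0.1440 * 9.81 * 4507 / 1.435)
V_ms = sqrt(4436.77246) = 66.6091 m/s
V = 66.6091 * 3.6 = 239.8 km/h

239.8


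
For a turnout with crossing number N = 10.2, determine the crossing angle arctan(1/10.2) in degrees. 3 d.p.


1/N = 1/10.2 = 0.098039
angle = arctan(0.098039) = 0.097727 rad
angle = 0.097727 * 180/pi = 5.599 degrees

5.599


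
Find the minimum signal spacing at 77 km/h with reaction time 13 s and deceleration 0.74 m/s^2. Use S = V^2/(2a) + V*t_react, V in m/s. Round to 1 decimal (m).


V = 77 / 3.6 = 21.3889 m/s
Braking distance = 21.3889^2 / (2*0.74) = 309.1112 m
Sighting distance = 21.3889 * 13 = 278.0556 m
S = 309.1112 + 278.0556 = 587.2 m

587.2


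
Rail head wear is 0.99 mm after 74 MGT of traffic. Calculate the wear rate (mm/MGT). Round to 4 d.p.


Wear rate = total wear / cumulative tonnage
Rate = 0.99 / 74
Rate = 0.0134 mm/MGT

0.0134


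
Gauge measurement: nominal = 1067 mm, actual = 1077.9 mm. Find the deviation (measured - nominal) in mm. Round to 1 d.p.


Deviation = measured - nominal
Deviation = 1077.9 - 1067
Deviation = 10.9 mm

10.9


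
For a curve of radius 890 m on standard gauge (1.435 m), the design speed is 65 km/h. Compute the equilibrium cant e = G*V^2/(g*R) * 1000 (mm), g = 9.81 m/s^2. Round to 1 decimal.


Convert speed: V = 65 / 3.6 = 18.0556 m/s
Apply formula: e = 1.435 * 18.0556^2 / (9.81 * 890)
e = 1.435 * 326.0031 / 8730.9
e = 0.053581 m = 53.6 mm

53.6


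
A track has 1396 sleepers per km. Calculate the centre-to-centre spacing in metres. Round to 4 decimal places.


Spacing = 1000 m / number of sleepers
Spacing = 1000 / 1396
Spacing = 0.7163 m

0.7163


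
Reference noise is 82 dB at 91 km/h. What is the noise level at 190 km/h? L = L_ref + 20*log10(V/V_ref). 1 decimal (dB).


V/V_ref = 190 / 91 = 2.087912
log10(2.087912) = 0.319712
20 * 0.319712 = 6.3942
L = 82 + 6.3942 = 88.4 dB

88.4
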